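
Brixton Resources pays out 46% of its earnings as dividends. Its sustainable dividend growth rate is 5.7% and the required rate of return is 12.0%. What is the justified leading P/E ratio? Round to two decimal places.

Justified leading P/E = b/(r−g) = 0.46/(0.12−0.057) = 7.3016

7.30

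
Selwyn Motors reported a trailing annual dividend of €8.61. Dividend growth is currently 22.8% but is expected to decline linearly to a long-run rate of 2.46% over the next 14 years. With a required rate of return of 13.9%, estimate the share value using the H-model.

H-model: P₀ = D₀[(1+g_L) + H(g_S−g_L)]/(r−g_L), with H = 14/2 = 7.
P₀ = 8.61 × [(1+0.0246) + 7×(0.228−0.0246)] / (0.139−0.0246)
   = 8.61 × 2.4484 / 0.1144 = 184.2721

€184.27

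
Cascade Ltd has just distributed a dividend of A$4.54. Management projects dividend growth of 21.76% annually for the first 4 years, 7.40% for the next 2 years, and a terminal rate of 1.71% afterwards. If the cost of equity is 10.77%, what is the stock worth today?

A$105.74

Three-stage DDM. Project D₁…D_6; terminal Gordon value at t=6 with g = 0.0171; discount at r = 0.1077.
D_1 = 5.5279
D_2 = 6.7308
D_3 = 8.1954
D_4 = 9.9787
D_5 = 10.7171
D_6 = 11.5102
TV_6 = 11.7070/(0.1077−0.0171) = 129.2166
P₀ = Σ Dₜ/(1+r)ᵗ + TV_6/(1+r)^6 = 105.7408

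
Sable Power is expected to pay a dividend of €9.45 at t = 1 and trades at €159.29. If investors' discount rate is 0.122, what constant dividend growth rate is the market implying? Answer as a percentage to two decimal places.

From P₀ = D₁/(r − g), the implied growth is g = r − D₁/P₀.
g = 0.122 − 9.45/159.29 = 0.122 − 0.05933 = 0.06267

6.27%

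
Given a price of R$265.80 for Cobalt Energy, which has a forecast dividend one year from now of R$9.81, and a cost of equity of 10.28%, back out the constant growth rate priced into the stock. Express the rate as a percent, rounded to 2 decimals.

6.59%

From P₀ = D₁/(r − g), the implied growth is g = r − D₁/P₀.
g = 0.1028 − 9.81/265.80 = 0.1028 − 0.03691 = 0.06589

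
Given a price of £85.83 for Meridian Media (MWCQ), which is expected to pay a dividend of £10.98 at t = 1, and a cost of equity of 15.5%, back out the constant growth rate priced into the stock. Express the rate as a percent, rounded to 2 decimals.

From P₀ = D₁/(r − g), the implied growth is g = r − D₁/P₀.
g = 0.155 − 10.98/85.83 = 0.155 − 0.12793 = 0.02707

2.71%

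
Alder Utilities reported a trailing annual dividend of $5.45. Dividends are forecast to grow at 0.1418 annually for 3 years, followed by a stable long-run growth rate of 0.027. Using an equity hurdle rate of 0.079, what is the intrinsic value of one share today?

Two-stage DDM. Project D₁…D_3 at 0.1418, terminal growth 0.027, discount at r = 0.079.
D_1 = 6.2228
D_2 = 7.1052
D_3 = 8.1127
Terminal value at t=3: TV = D_4/(r−g) = 8.3318/(0.079−0.027) = 160.2263
P₀ = 6.2228/(1+0.079)^1 + 7.1052/(1+0.079)^2 + 8.1127/(1+0.079)^3 + 160.2263/(1+0.079)^3 = 145.8749

$145.87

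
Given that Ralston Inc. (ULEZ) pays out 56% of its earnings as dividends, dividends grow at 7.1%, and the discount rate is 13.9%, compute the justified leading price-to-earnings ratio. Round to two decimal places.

Justified leading P/E = b/(r−g) = 0.56/(0.139−0.071) = 8.2353

8.24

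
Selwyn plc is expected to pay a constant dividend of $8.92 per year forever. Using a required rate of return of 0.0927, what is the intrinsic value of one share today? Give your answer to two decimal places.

Zero-growth DDM (perpetuity): P₀ = D/r = 8.92 / 0.0927 = 96.2244

$96.22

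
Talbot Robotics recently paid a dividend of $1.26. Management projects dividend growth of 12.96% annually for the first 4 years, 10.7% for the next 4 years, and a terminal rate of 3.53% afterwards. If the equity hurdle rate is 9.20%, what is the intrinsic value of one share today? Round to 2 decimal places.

Three-stage DDM. Project D₁…D_8; terminal Gordon value at t=8 with g = 0.0353; discount at r = 0.092.
D_1 = 1.4233
D_2 = 1.6078
D_3 = 1.8161
D_4 = 2.0515
D_5 = 2.2710
D_6 = 2.5140
D_7 = 2.7830
D_8 = 3.0808
TV_8 = 3.1895/(0.092−0.0353) = 56.2526
P₀ = Σ Dₜ/(1+r)ᵗ + TV_8/(1+r)^8 = 39.2811

$39.28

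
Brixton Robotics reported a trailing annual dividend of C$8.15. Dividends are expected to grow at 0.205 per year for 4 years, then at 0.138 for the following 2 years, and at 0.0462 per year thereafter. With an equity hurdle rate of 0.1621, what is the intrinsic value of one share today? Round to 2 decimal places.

Three-stage DDM. Project D₁…D_6; terminal Gordon value at t=6 with g = 0.0462; discount at r = 0.1621.
D_1 = 9.8208
D_2 = 11.8340
D_3 = 14.2600
D_4 = 17.1833
D_5 = 19.5546
D_6 = 22.2531
TV_6 = 23.2812/(0.1621−0.0462) = 200.8730
P₀ = Σ Dₜ/(1+r)ᵗ + TV_6/(1+r)^6 = 135.5400

C$135.54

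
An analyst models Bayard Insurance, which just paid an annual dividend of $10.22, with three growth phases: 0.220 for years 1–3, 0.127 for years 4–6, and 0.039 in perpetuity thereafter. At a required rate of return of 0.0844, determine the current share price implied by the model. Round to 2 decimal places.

Three-stage DDM. Project D₁…D_6; terminal Gordon value at t=6 with g = 0.039; discount at r = 0.0844.
D_1 = 12.4684
D_2 = 15.2114
D_3 = 18.5580
D_4 = 20.9148
D_5 = 23.5710
D_6 = 26.5645
TV_6 = 27.6005/(0.0844−0.039) = 607.9416
P₀ = Σ Dₜ/(1+r)ᵗ + TV_6/(1+r)^6 = 460.0416

$460.04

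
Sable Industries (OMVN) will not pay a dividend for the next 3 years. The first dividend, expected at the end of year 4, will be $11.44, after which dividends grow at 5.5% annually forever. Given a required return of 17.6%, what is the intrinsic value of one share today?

$58.13

Deferred-dividend DDM. At t=3 the remaining stream is a growing perpetuity with first payment D_4 = 11.44.
V_3 = D_4/(r−g) = 11.44/(0.176−0.055) = 94.5455
P₀ = V_3/(1+r)^3 = 94.5455/(1+0.176)^3 = 58.1325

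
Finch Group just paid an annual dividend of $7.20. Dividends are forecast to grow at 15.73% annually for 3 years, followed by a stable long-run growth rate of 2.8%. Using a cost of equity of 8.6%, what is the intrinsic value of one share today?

Two-stage DDM. Project D₁…D_3 at 0.1573, terminal growth 0.028, discount at r = 0.086.
D_1 = 8.3326
D_2 = 9.6433
D_3 = 11.1602
Terminal value at t=3: TV = D_4/(r−g) = 11.4726/(0.086−0.028) = 197.8042
P₀ = 8.3326/(1+0.086)^1 + 9.6433/(1+0.086)^2 + 11.1602/(1+0.086)^3 + 197.8042/(1+0.086)^3 = 178.9975

$179.00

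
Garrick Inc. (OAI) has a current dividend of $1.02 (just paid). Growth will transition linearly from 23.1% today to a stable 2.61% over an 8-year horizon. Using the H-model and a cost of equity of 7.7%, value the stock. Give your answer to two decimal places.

H-model: P₀ = D₀[(1+g_L) + H(g_S−g_L)]/(r−g_L), with H = 8/2 = 4.
P₀ = 1.02 × [(1+0.0261) + 4×(0.231−0.0261)] / (0.077−0.0261)
   = 1.02 × 1.8457 / 0.0509 = 36.9865

$36.99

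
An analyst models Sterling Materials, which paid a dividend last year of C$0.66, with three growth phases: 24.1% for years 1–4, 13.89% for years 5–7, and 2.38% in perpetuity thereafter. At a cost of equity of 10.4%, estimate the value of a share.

Three-stage DDM. Project D₁…D_7; terminal Gordon value at t=7 with g = 0.0238; discount at r = 0.104.
D_1 = 0.8191
D_2 = 1.0165
D_3 = 1.2614
D_4 = 1.5654
D_5 = 1.7829
D_6 = 2.0305
D_7 = 2.3125
TV_7 = 2.3676/(0.104−0.0238) = 29.5208
P₀ = Σ Dₜ/(1+r)ᵗ + TV_7/(1+r)^7 = 21.7014

C$21.70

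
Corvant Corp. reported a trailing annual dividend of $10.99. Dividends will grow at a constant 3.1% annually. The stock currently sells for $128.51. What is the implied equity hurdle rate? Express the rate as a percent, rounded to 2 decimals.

Rearranging the constant-growth DDM: r = D₁/P₀ + g.
D₁ = 10.99 × (1 + 0.031) = 11.3307.
r = 11.3307 / 128.51 + 0.031 = 0.08817 + 0.031 = 0.11917

11.92%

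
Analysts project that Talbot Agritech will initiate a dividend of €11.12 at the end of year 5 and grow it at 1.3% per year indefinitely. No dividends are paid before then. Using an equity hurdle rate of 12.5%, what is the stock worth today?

€61.98

Deferred-dividend DDM. At t=4 the remaining stream is a growing perpetuity with first payment D_5 = 11.12.
V_4 = D_5/(r−g) = 11.12/(0.125−0.013) = 99.2857
P₀ = V_4/(1+r)^4 = 99.2857/(1+0.125)^4 = 61.9836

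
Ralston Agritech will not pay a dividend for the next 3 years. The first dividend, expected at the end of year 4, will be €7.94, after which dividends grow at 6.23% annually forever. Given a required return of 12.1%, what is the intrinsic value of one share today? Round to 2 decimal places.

Deferred-dividend DDM. At t=3 the remaining stream is a growing perpetuity with first payment D_4 = 7.94.
V_3 = D_4/(r−g) = 7.94/(0.121−0.0623) = 135.2641
P₀ = V_3/(1+r)^3 = 135.2641/(1+0.121)^3 = 96.0209

€96.02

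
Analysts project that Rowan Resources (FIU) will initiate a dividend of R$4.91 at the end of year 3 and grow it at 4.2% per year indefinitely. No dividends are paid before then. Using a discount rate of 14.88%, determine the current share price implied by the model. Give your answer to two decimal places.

R$34.84

Deferred-dividend DDM. At t=2 the remaining stream is a growing perpetuity with first payment D_3 = 4.91.
V_2 = D_3/(r−g) = 4.91/(0.1488−0.042) = 45.9738
P₀ = V_2/(1+r)^2 = 45.9738/(1+0.1488)^2 = 34.8354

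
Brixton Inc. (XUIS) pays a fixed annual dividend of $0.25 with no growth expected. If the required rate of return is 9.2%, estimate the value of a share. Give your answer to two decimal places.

Zero-growth DDM (perpetuity): P₀ = D/r = 0.25 / 0.092 = 2.7174

$2.72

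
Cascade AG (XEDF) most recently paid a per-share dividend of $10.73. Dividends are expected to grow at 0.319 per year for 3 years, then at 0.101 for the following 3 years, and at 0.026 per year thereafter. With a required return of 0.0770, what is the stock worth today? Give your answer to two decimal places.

Three-stage DDM. Project D₁…D_6; terminal Gordon value at t=6 with g = 0.026; discount at r = 0.077.
D_1 = 14.1529
D_2 = 18.6676
D_3 = 24.6226
D_4 = 27.1095
D_5 = 29.8476
D_6 = 32.8622
TV_6 = 33.7166/(0.077−0.026) = 661.1093
P₀ = Σ Dₜ/(1+r)ᵗ + TV_6/(1+r)^6 = 534.3721

$534.37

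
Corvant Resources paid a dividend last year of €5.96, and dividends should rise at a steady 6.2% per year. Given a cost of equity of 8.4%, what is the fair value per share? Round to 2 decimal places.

€287.71

Gordon growth model: P₀ = D₁/(r − g). D₁ = 5.96 × (1 + 0.062) = 6.3295.
P₀ = 6.3295 / (0.084 − 0.062) = 6.3295 / 0.022 = 287.7055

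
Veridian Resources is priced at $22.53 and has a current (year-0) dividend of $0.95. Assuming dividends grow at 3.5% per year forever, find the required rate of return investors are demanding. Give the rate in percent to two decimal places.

7.86%

Rearranging the constant-growth DDM: r = D₁/P₀ + g.
D₁ = 0.95 × (1 + 0.035) = 0.9832.
r = 0.9832 / 22.53 + 0.035 = 0.04364 + 0.035 = 0.07864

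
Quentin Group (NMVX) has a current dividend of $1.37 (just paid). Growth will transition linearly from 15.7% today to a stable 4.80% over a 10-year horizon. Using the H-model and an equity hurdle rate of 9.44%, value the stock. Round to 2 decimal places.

$47.03

H-model: P₀ = D₀[(1+g_L) + H(g_S−g_L)]/(r−g_L), with H = 10/2 = 5.
P₀ = 1.37 × [(1+0.048) + 5×(0.157−0.048)] / (0.0944−0.048)
   = 1.37 × 1.5930 / 0.0464 = 47.0347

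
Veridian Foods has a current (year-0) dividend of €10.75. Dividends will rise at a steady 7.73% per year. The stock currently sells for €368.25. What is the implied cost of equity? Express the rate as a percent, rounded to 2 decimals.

Rearranging the constant-growth DDM: r = D₁/P₀ + g.
D₁ = 10.75 × (1 + 0.0773) = 11.5810.
r = 11.5810 / 368.25 + 0.0773 = 0.03145 + 0.0773 = 0.10875

10.87%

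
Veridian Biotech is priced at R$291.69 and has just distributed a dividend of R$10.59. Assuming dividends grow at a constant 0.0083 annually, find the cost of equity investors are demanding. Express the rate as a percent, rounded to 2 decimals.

4.49%

Rearranging the constant-growth DDM: r = D₁/P₀ + g.
D₁ = 10.59 × (1 + 0.0083) = 10.6779.
r = 10.6779 / 291.69 + 0.0083 = 0.03661 + 0.0083 = 0.04491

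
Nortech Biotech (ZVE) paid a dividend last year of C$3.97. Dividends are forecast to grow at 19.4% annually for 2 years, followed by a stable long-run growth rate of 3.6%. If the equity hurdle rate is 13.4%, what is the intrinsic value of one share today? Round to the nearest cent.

C$55.11

Two-stage DDM. Project D₁…D_2 at 0.194, terminal growth 0.036, discount at r = 0.134.
D_1 = 4.7402
D_2 = 5.6598
Terminal value at t=2: TV = D_3/(r−g) = 5.8635/(0.134−0.036) = 59.8319
P₀ = 4.7402/(1+0.134)^1 + 5.6598/(1+0.134)^2 + 59.8319/(1+0.134)^2 = 55.1085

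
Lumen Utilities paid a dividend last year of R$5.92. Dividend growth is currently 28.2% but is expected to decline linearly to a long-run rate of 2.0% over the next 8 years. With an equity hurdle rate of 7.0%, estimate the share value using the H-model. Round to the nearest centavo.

R$244.85

H-model: P₀ = D₀[(1+g_L) + H(g_S−g_L)]/(r−g_L), with H = 8/2 = 4.
P₀ = 5.92 × [(1+0.02) + 4×(0.282−0.02)] / (0.07−0.02)
   = 5.92 × 2.0680 / 0.05 = 244.8512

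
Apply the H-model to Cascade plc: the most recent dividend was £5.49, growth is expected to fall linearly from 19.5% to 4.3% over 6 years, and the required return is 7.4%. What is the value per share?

H-model: P₀ = D₀[(1+g_L) + H(g_S−g_L)]/(r−g_L), with H = 6/2 = 3.
P₀ = 5.49 × [(1+0.043) + 3×(0.195−0.043)] / (0.074−0.043)
   = 5.49 × 1.4990 / 0.031 = 265.4681

£265.47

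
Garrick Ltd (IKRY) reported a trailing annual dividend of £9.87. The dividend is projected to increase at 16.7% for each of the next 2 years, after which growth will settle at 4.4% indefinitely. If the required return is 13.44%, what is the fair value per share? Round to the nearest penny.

Two-stage DDM. Project D₁…D_2 at 0.167, terminal growth 0.044, discount at r = 0.1344.
D_1 = 11.5183
D_2 = 13.4418
Terminal value at t=2: TV = D_3/(r−g) = 14.0333/(0.1344−0.044) = 155.2355
P₀ = 11.5183/(1+0.1344)^1 + 13.4418/(1+0.1344)^2 + 155.2355/(1+0.1344)^2 = 141.2300

£141.23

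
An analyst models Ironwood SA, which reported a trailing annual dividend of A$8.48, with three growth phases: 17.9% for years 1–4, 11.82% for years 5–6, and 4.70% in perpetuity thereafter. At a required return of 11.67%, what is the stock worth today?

A$218.74

Three-stage DDM. Project D₁…D_6; terminal Gordon value at t=6 with g = 0.047; discount at r = 0.1167.
D_1 = 9.9979
D_2 = 11.7875
D_3 = 13.8975
D_4 = 16.3852
D_5 = 18.3219
D_6 = 20.4876
TV_6 = 21.4505/(0.1167−0.047) = 307.7542
P₀ = Σ Dₜ/(1+r)ᵗ + TV_6/(1+r)^6 = 218.7411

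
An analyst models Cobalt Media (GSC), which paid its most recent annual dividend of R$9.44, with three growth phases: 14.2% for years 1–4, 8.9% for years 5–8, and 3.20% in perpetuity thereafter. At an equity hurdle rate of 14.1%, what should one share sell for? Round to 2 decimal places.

R$146.03

Three-stage DDM. Project D₁…D_8; terminal Gordon value at t=8 with g = 0.032; discount at r = 0.141.
D_1 = 10.7805
D_2 = 12.3113
D_3 = 14.0595
D_4 = 16.0560
D_5 = 17.4849
D_6 = 19.0411
D_7 = 20.7358
D_8 = 22.5812
TV_8 = 23.3038/(0.141−0.032) = 213.7968
P₀ = Σ Dₜ/(1+r)ᵗ + TV_8/(1+r)^8 = 146.0349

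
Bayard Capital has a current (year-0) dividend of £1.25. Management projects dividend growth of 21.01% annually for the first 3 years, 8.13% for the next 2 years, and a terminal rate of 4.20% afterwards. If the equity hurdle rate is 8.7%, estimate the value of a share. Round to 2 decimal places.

Three-stage DDM. Project D₁…D_5; terminal Gordon value at t=5 with g = 0.042; discount at r = 0.087.
D_1 = 1.5126
D_2 = 1.8304
D_3 = 2.2150
D_4 = 2.3951
D_5 = 2.5898
TV_5 = 2.6986/(0.087−0.042) = 59.9683
P₀ = Σ Dₜ/(1+r)ᵗ + TV_5/(1+r)^5 = 47.6035

£47.60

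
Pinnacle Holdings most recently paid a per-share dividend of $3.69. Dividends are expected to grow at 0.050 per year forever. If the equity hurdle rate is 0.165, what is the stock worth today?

Gordon growth model: P₀ = D₁/(r − g). D₁ = 3.69 × (1 + 0.05) = 3.8745.
P₀ = 3.8745 / (0.165 − 0.05) = 3.8745 / 0.115 = 33.6913

$33.69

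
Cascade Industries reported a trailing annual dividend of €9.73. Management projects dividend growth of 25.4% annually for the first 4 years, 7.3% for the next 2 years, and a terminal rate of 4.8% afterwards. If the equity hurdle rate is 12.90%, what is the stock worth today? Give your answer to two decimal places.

€251.47

Three-stage DDM. Project D₁…D_6; terminal Gordon value at t=6 with g = 0.048; discount at r = 0.129.
D_1 = 12.2014
D_2 = 15.3006
D_3 = 19.1869
D_4 = 24.0604
D_5 = 25.8168
D_6 = 27.7014
TV_6 = 29.0311/(0.129−0.048) = 358.4088
P₀ = Σ Dₜ/(1+r)ᵗ + TV_6/(1+r)^6 = 251.4712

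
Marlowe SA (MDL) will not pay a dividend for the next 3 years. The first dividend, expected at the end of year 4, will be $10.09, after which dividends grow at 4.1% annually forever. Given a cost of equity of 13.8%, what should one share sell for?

Deferred-dividend DDM. At t=3 the remaining stream is a growing perpetuity with first payment D_4 = 10.09.
V_3 = D_4/(r−g) = 10.09/(0.138−0.041) = 104.0206
P₀ = V_3/(1+r)^3 = 104.0206/(1+0.138)^3 = 70.5818

$70.58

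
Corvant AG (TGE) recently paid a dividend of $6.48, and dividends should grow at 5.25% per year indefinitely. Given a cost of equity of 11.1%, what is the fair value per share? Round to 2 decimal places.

Gordon growth model: P₀ = D₁/(r − g). D₁ = 6.48 × (1 + 0.0525) = 6.8202.
P₀ = 6.8202 / (0.111 − 0.0525) = 6.8202 / 0.0585 = 116.5846

$116.58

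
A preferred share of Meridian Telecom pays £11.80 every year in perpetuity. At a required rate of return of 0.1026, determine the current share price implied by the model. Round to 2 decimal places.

Zero-growth DDM (perpetuity): P₀ = D/r = 11.80 / 0.1026 = 115.0097

£115.01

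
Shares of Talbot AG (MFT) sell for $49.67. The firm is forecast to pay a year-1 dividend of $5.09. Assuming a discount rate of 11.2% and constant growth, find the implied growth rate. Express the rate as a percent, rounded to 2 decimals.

0.95%

From P₀ = D₁/(r − g), the implied growth is g = r − D₁/P₀.
g = 0.112 − 5.09/49.67 = 0.112 − 0.10248 = 0.00952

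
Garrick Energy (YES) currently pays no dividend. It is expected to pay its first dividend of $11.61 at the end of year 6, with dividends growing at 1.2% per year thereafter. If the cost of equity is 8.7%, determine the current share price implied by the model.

$102.01

Deferred-dividend DDM. At t=5 the remaining stream is a growing perpetuity with first payment D_6 = 11.61.
V_5 = D_6/(r−g) = 11.61/(0.087−0.012) = 154.8000
P₀ = V_5/(1+r)^5 = 154.8000/(1+0.087)^5 = 102.0054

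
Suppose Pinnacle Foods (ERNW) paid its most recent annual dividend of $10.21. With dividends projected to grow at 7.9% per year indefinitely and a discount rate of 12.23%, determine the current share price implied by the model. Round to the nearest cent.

$254.42

Gordon growth model: P₀ = D₁/(r − g). D₁ = 10.21 × (1 + 0.079) = 11.0166.
P₀ = 11.0166 / (0.1223 − 0.079) = 11.0166 / 0.0433 = 254.4247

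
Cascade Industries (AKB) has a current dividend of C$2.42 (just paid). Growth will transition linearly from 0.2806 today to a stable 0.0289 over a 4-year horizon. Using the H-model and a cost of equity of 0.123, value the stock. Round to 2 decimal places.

C$39.41

H-model: P₀ = D₀[(1+g_L) + H(g_S−g_L)]/(r−g_L), with H = 4/2 = 2.
P₀ = 2.42 × [(1+0.0289) + 2×(0.2806−0.0289)] / (0.123−0.0289)
   = 2.42 × 1.5323 / 0.0941 = 39.4067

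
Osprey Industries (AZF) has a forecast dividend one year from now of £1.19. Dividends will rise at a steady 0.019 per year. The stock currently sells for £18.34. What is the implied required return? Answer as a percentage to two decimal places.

8.39%

Rearranging the constant-growth DDM: r = D₁/P₀ + g.
r = 1.1900 / 18.34 + 0.019 = 0.06489 + 0.019 = 0.08389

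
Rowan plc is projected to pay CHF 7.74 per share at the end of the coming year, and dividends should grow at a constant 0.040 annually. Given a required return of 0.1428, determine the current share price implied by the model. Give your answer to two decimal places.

CHF 75.29

Gordon growth model: P₀ = D₁/(r − g), with D₁ = 7.74 given directly.
P₀ = 7.7400 / (0.1428 − 0.04) = 7.7400 / 0.1028 = 75.2918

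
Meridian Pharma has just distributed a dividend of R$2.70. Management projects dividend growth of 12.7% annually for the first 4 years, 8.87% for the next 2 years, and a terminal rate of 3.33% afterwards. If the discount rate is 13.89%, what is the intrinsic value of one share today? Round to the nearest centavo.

Three-stage DDM. Project D₁…D_6; terminal Gordon value at t=6 with g = 0.0333; discount at r = 0.1389.
D_1 = 3.0429
D_2 = 3.4293
D_3 = 3.8649
D_4 = 4.3557
D_5 = 4.7421
D_6 = 5.1627
TV_6 = 5.3346/(0.1389−0.0333) = 50.5171
P₀ = Σ Dₜ/(1+r)ᵗ + TV_6/(1+r)^6 = 38.5099

R$38.51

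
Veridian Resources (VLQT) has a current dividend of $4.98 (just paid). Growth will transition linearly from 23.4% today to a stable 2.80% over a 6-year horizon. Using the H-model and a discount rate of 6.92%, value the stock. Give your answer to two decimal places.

H-model: P₀ = D₀[(1+g_L) + H(g_S−g_L)]/(r−g_L), with H = 6/2 = 3.
P₀ = 4.98 × [(1+0.028) + 3×(0.234−0.028)] / (0.0692−0.028)
   = 4.98 × 1.6460 / 0.0412 = 198.9583

$198.96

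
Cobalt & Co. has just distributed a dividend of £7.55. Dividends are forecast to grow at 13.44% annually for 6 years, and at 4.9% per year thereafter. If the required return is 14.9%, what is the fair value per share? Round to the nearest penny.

£116.68

Two-stage DDM. Project D₁…D_6 at 0.1344, terminal growth 0.049, discount at r = 0.149.
D_1 = 8.5647
D_2 = 9.7158
D_3 = 11.0216
D_4 = 12.5029
D_5 = 14.1833
D_6 = 16.0896
Terminal value at t=6: TV = D_7/(r−g) = 16.8780/(0.149−0.049) = 168.7795
P₀ = 8.5647/(1+0.149)^1 + 9.7158/(1+0.149)^2 + 11.0216/(1+0.149)^3 + 12.5029/(1+0.149)^4 + 14.1833/(1+0.149)^5 + 16.0896/(1+0.149)^6 + 168.7795/(1+0.149)^6 = 116.6774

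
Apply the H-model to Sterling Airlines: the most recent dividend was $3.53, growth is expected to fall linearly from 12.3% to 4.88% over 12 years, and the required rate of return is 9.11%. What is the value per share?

$124.68

H-model: P₀ = D₀[(1+g_L) + H(g_S−g_L)]/(r−g_L), with H = 12/2 = 6.
P₀ = 3.53 × [(1+0.0488) + 6×(0.123−0.0488)] / (0.0911−0.0488)
   = 3.53 × 1.4940 / 0.0423 = 124.6766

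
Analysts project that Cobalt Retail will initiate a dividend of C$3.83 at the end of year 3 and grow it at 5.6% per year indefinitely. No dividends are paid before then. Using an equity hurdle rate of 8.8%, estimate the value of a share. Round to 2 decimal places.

Deferred-dividend DDM. At t=2 the remaining stream is a growing perpetuity with first payment D_3 = 3.83.
V_2 = D_3/(r−g) = 3.83/(0.088−0.056) = 119.6875
P₀ = V_2/(1+r)^2 = 119.6875/(1+0.088)^2 = 101.1093

C$101.11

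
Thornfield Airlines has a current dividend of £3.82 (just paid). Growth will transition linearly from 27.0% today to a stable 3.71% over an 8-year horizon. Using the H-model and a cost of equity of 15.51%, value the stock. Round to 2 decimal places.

H-model: P₀ = D₀[(1+g_L) + H(g_S−g_L)]/(r−g_L), with H = 8/2 = 4.
P₀ = 3.82 × [(1+0.0371) + 4×(0.27−0.0371)] / (0.1551−0.0371)
   = 3.82 × 1.9687 / 0.118 = 63.7325

£63.73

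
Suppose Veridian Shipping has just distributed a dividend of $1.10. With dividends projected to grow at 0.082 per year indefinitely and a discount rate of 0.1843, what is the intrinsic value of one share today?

$11.63

Gordon growth model: P₀ = D₁/(r − g). D₁ = 1.10 × (1 + 0.082) = 1.1902.
P₀ = 1.1902 / (0.1843 − 0.082) = 1.1902 / 0.1023 = 11.6344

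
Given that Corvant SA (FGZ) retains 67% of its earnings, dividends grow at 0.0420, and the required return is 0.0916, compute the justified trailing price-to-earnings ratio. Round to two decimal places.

6.93

Payout ratio b = 1 − 0.67 = 0.33.
Justified trailing P/E = b(1+g)/(r−g) = 0.33×(1+0.042)/(0.0916−0.042) = 6.9327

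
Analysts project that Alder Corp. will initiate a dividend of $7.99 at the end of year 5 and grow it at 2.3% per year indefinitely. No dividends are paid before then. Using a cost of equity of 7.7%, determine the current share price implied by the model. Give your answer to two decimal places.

$109.97

Deferred-dividend DDM. At t=4 the remaining stream is a growing perpetuity with first payment D_5 = 7.99.
V_4 = D_5/(r−g) = 7.99/(0.077−0.023) = 147.9630
P₀ = V_4/(1+r)^4 = 147.9630/(1+0.077)^4 = 109.9740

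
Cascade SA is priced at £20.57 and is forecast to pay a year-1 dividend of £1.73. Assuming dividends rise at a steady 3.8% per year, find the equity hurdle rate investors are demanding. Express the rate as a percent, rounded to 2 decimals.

Rearranging the constant-growth DDM: r = D₁/P₀ + g.
r = 1.7300 / 20.57 + 0.038 = 0.08410 + 0.038 = 0.12210

12.21%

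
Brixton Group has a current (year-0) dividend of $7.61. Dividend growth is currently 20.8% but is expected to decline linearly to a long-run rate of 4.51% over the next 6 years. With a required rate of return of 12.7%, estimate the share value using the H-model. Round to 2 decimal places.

$142.52

H-model: P₀ = D₀[(1+g_L) + H(g_S−g_L)]/(r−g_L), with H = 6/2 = 3.
P₀ = 7.61 × [(1+0.0451) + 3×(0.208−0.0451)] / (0.127−0.0451)
   = 7.61 × 1.5338 / 0.0819 = 142.5179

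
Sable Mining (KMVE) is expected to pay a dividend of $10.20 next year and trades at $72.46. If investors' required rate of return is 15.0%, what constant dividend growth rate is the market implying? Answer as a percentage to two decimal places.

0.92%

From P₀ = D₁/(r − g), the implied growth is g = r − D₁/P₀.
g = 0.15 − 10.20/72.46 = 0.15 − 0.14077 = 0.00923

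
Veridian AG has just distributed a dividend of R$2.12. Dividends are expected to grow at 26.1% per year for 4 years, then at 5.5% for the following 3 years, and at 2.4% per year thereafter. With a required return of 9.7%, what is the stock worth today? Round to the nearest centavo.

R$68.62

Three-stage DDM. Project D₁…D_7; terminal Gordon value at t=7 with g = 0.024; discount at r = 0.097.
D_1 = 2.6733
D_2 = 3.3711
D_3 = 4.2509
D_4 = 5.3604
D_5 = 5.6552
D_6 = 5.9662
D_7 = 6.2944
TV_7 = 6.4455/(0.097−0.024) = 88.2939
P₀ = Σ Dₜ/(1+r)ᵗ + TV_7/(1+r)^7 = 68.6184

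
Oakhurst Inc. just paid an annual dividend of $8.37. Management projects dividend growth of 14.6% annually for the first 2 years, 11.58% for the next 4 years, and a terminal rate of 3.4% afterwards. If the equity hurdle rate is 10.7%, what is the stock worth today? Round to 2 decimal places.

$185.38

Three-stage DDM. Project D₁…D_6; terminal Gordon value at t=6 with g = 0.034; discount at r = 0.107.
D_1 = 9.5920
D_2 = 10.9925
D_3 = 12.2654
D_4 = 13.6857
D_5 = 15.2705
D_6 = 17.0388
TV_6 = 17.6182/(0.107−0.034) = 241.3447
P₀ = Σ Dₜ/(1+r)ᵗ + TV_6/(1+r)^6 = 185.3795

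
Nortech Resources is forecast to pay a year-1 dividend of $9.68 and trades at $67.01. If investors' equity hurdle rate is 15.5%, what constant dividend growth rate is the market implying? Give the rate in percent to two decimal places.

1.05%

From P₀ = D₁/(r − g), the implied growth is g = r − D₁/P₀.
g = 0.155 − 9.68/67.01 = 0.155 − 0.14446 = 0.01054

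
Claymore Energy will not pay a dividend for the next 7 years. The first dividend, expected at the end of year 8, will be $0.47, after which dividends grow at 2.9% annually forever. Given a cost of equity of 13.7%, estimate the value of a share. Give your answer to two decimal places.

$1.77

Deferred-dividend DDM. At t=7 the remaining stream is a growing perpetuity with first payment D_8 = 0.47.
V_7 = D_8/(r−g) = 0.47/(0.137−0.029) = 4.3519
P₀ = V_7/(1+r)^7 = 4.3519/(1+0.137)^7 = 1.7715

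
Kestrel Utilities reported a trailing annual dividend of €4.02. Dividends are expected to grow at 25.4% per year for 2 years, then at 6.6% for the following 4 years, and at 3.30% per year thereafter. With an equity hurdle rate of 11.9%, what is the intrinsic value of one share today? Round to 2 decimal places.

€77.41

Three-stage DDM. Project D₁…D_6; terminal Gordon value at t=6 with g = 0.033; discount at r = 0.119.
D_1 = 5.0411
D_2 = 6.3215
D_3 = 6.7387
D_4 = 7.1835
D_5 = 7.6576
D_6 = 8.1630
TV_6 = 8.4324/(0.119−0.033) = 98.0510
P₀ = Σ Dₜ/(1+r)ᵗ + TV_6/(1+r)^6 = 77.4095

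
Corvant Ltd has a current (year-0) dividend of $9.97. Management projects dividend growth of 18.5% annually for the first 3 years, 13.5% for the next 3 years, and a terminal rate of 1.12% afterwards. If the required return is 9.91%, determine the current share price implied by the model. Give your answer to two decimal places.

$233.11

Three-stage DDM. Project D₁…D_6; terminal Gordon value at t=6 with g = 0.0112; discount at r = 0.0991.
D_1 = 11.8145
D_2 = 14.0001
D_3 = 16.5901
D_4 = 18.8298
D_5 = 21.3718
D_6 = 24.2570
TV_6 = 24.5287/(0.0991−0.0112) = 279.0525
P₀ = Σ Dₜ/(1+r)ᵗ + TV_6/(1+r)^6 = 233.1147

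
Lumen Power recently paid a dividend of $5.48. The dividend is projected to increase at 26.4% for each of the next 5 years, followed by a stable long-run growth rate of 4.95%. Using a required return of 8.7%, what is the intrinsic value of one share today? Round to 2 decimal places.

Two-stage DDM. Project D₁…D_5 at 0.264, terminal growth 0.0495, discount at r = 0.087.
D_1 = 6.9267
D_2 = 8.7554
D_3 = 11.0668
D_4 = 13.9884
D_5 = 17.6814
Terminal value at t=5: TV = D_6/(r−g) = 18.5566/(0.087−0.0495) = 494.8426
P₀ = 6.9267/(1+0.087)^1 + 8.7554/(1+0.087)^2 + 11.0668/(1+0.087)^3 + 13.9884/(1+0.087)^4 + 17.6814/(1+0.087)^5 + 494.8426/(1+0.087)^5 = 370.1460

$370.15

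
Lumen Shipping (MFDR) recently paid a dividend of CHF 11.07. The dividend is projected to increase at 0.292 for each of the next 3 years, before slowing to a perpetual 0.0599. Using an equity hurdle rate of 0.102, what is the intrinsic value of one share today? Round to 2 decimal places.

CHF 495.17

Two-stage DDM. Project D₁…D_3 at 0.292, terminal growth 0.0599, discount at r = 0.102.
D_1 = 14.3024
D_2 = 18.4788
D_3 = 23.8745
Terminal value at t=3: TV = D_4/(r−g) = 25.3046/(0.102−0.0599) = 601.0602
P₀ = 14.3024/(1+0.102)^1 + 18.4788/(1+0.102)^2 + 23.8745/(1+0.102)^3 + 601.0602/(1+0.102)^3 = 495.1659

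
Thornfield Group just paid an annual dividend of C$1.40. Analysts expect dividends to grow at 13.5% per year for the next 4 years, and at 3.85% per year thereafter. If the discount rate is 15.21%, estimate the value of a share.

Two-stage DDM. Project D₁…D_4 at 0.135, terminal growth 0.0385, discount at r = 0.1521.
D_1 = 1.5890
D_2 = 1.8035
D_3 = 2.0470
D_4 = 2.3233
Terminal value at t=4: TV = D_5/(r−g) = 2.4128/(0.1521−0.0385) = 21.2393
P₀ = 1.5890/(1+0.1521)^1 + 1.8035/(1+0.1521)^2 + 2.0470/(1+0.1521)^3 + 2.3233/(1+0.1521)^4 + 21.2393/(1+0.1521)^4 = 17.4506

C$17.45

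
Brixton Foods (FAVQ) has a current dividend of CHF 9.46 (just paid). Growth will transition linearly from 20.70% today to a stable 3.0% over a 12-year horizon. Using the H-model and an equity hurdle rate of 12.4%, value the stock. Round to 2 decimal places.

H-model: P₀ = D₀[(1+g_L) + H(g_S−g_L)]/(r−g_L), with H = 12/2 = 6.
P₀ = 9.46 × [(1+0.03) + 6×(0.207−0.03)] / (0.124−0.03)
   = 9.46 × 2.0920 / 0.094 = 210.5353

CHF 210.54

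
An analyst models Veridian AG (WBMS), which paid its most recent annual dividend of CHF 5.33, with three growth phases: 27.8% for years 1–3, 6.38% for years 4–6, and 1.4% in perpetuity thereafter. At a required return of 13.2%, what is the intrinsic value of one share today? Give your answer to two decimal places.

Three-stage DDM. Project D₁…D_6; terminal Gordon value at t=6 with g = 0.014; discount at r = 0.132.
D_1 = 6.8117
D_2 = 8.7054
D_3 = 11.1255
D_4 = 11.8353
D_5 = 12.5904
D_6 = 13.3937
TV_6 = 13.5812/(0.132−0.014) = 115.0948
P₀ = Σ Dₜ/(1+r)ᵗ + TV_6/(1+r)^6 = 95.5258

CHF 95.53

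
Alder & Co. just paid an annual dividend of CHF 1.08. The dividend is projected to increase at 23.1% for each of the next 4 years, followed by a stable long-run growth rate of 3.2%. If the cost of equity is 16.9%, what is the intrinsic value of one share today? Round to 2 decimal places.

Two-stage DDM. Project D₁…D_4 at 0.231, terminal growth 0.032, discount at r = 0.169.
D_1 = 1.3295
D_2 = 1.6366
D_3 = 2.0146
D_4 = 2.4800
Terminal value at t=4: TV = D_5/(r−g) = 2.5594/(0.169−0.032) = 18.6816
P₀ = 1.3295/(1+0.169)^1 + 1.6366/(1+0.169)^2 + 2.0146/(1+0.169)^3 + 2.4800/(1+0.169)^4 + 18.6816/(1+0.169)^4 = 14.9276

CHF 14.93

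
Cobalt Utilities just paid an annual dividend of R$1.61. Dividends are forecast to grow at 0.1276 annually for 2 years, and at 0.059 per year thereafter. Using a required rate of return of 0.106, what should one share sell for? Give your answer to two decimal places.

Two-stage DDM. Project D₁…D_2 at 0.1276, terminal growth 0.059, discount at r = 0.106.
D_1 = 1.8154
D_2 = 2.0471
Terminal value at t=2: TV = D_3/(r−g) = 2.1679/(0.106−0.059) = 46.1248
P₀ = 1.8154/(1+0.106)^1 + 2.0471/(1+0.106)^2 + 46.1248/(1+0.106)^2 = 41.0221

R$41.02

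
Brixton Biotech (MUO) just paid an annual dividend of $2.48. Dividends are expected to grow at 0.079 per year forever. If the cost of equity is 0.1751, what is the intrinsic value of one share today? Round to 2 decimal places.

$27.85

Gordon growth model: P₀ = D₁/(r − g). D₁ = 2.48 × (1 + 0.079) = 2.6759.
P₀ = 2.6759 / (0.1751 − 0.079) = 2.6759 / 0.0961 = 27.8452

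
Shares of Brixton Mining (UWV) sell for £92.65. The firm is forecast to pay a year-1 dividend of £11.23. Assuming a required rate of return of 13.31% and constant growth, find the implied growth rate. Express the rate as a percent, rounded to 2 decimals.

1.19%

From P₀ = D₁/(r − g), the implied growth is g = r − D₁/P₀.
g = 0.1331 − 11.23/92.65 = 0.1331 − 0.12121 = 0.01189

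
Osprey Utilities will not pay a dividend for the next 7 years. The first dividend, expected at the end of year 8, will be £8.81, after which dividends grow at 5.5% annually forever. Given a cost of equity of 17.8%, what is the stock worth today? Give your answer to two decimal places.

Deferred-dividend DDM. At t=7 the remaining stream is a growing perpetuity with first payment D_8 = 8.81.
V_7 = D_8/(r−g) = 8.81/(0.178−0.055) = 71.6260
P₀ = V_7/(1+r)^7 = 71.6260/(1+0.178)^7 = 22.7538

£22.75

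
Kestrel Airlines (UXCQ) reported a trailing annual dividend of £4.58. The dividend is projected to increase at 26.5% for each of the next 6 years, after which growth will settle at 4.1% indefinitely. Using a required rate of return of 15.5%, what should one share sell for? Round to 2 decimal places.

Two-stage DDM. Project D₁…D_6 at 0.265, terminal growth 0.041, discount at r = 0.155.
D_1 = 5.7937
D_2 = 7.3290
D_3 = 9.2712
D_4 = 11.7281
D_5 = 14.8360
D_6 = 18.7676
Terminal value at t=6: TV = D_7/(r−g) = 19.5371/(0.155−0.041) = 171.3778
P₀ = 5.7937/(1+0.155)^1 + 7.3290/(1+0.155)^2 + 9.2712/(1+0.155)^3 + 11.7281/(1+0.155)^4 + 14.8360/(1+0.155)^5 + 18.7676/(1+0.155)^6 + 171.3778/(1+0.155)^6 = 110.4282

£110.43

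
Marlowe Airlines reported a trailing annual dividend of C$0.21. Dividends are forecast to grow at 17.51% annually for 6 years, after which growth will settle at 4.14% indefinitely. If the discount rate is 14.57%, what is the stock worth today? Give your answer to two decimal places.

Two-stage DDM. Project D₁…D_6 at 0.1751, terminal growth 0.0414, discount at r = 0.1457.
D_1 = 0.2468
D_2 = 0.2900
D_3 = 0.3408
D_4 = 0.4004
D_5 = 0.4705
D_6 = 0.5529
Terminal value at t=6: TV = D_7/(r−g) = 0.5758/(0.1457−0.0414) = 5.5208
P₀ = 0.2468/(1+0.1457)^1 + 0.2900/(1+0.1457)^2 + 0.3408/(1+0.1457)^3 + 0.4004/(1+0.1457)^4 + 0.4705/(1+0.1457)^5 + 0.5529/(1+0.1457)^6 + 5.5208/(1+0.1457)^6 = 3.8192

C$3.82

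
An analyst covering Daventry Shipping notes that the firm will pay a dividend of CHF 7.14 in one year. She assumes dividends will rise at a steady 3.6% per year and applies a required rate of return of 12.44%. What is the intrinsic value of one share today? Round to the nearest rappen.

CHF 80.77

Gordon growth model: P₀ = D₁/(r − g), with D₁ = 7.14 given directly.
P₀ = 7.1400 / (0.1244 − 0.036) = 7.1400 / 0.0884 = 80.7692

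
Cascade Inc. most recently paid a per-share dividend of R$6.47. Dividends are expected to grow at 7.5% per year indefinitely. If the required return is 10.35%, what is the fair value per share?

R$244.04

Gordon growth model: P₀ = D₁/(r − g). D₁ = 6.47 × (1 + 0.075) = 6.9552.
P₀ = 6.9552 / (0.1035 − 0.075) = 6.9552 / 0.0285 = 244.0439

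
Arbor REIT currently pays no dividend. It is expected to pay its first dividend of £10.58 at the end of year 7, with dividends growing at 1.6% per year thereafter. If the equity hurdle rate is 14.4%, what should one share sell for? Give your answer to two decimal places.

Deferred-dividend DDM. At t=6 the remaining stream is a growing perpetuity with first payment D_7 = 10.58.
V_6 = D_7/(r−g) = 10.58/(0.144−0.016) = 82.6562
P₀ = V_6/(1+r)^6 = 82.6562/(1+0.144)^6 = 36.8739

£36.87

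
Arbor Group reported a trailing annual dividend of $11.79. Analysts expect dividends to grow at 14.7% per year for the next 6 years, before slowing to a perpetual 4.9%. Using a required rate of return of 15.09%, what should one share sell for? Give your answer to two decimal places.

Two-stage DDM. Project D₁…D_6 at 0.147, terminal growth 0.049, discount at r = 0.1509.
D_1 = 13.5231
D_2 = 15.5110
D_3 = 17.7912
D_4 = 20.4065
D_5 = 23.4062
D_6 = 26.8469
Terminal value at t=6: TV = D_7/(r−g) = 28.1624/(0.1509−0.049) = 276.3730
P₀ = 13.5231/(1+0.1509)^1 + 15.5110/(1+0.1509)^2 + 17.7912/(1+0.1509)^3 + 20.4065/(1+0.1509)^4 + 23.4062/(1+0.1509)^5 + 26.8469/(1+0.1509)^6 + 276.3730/(1+0.1509)^6 = 188.8299

$188.83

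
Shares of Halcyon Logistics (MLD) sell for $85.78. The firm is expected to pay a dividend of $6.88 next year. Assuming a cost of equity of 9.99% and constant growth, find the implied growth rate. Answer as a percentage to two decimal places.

From P₀ = D₁/(r − g), the implied growth is g = r − D₁/P₀.
g = 0.0999 − 6.88/85.78 = 0.0999 − 0.08021 = 0.01969

1.97%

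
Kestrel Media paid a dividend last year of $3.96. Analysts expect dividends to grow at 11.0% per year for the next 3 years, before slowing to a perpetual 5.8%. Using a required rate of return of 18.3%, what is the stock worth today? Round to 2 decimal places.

Two-stage DDM. Project D₁…D_3 at 0.11, terminal growth 0.058, discount at r = 0.183.
D_1 = 4.3956
D_2 = 4.8791
D_3 = 5.4158
Terminal value at t=3: TV = D_4/(r−g) = 5.7299/(0.183−0.058) = 45.8395
P₀ = 4.3956/(1+0.183)^1 + 4.8791/(1+0.183)^2 + 5.4158/(1+0.183)^3 + 45.8395/(1+0.183)^3 = 38.1608

$38.16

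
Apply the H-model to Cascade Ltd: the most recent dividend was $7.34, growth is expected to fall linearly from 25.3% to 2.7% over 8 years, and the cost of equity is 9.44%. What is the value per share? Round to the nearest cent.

$210.29

H-model: P₀ = D₀[(1+g_L) + H(g_S−g_L)]/(r−g_L), with H = 8/2 = 4.
P₀ = 7.34 × [(1+0.027) + 4×(0.253−0.027)] / (0.0944−0.027)
   = 7.34 × 1.9310 / 0.0674 = 210.2899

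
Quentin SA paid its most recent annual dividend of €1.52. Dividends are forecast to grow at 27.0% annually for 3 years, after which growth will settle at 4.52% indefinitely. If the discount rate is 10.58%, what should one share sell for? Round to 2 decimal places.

€45.77

Two-stage DDM. Project D₁…D_3 at 0.27, terminal growth 0.0452, discount at r = 0.1058.
D_1 = 1.9304
D_2 = 2.4516
D_3 = 3.1135
Terminal value at t=3: TV = D_4/(r−g) = 3.2543/(0.1058−0.0452) = 53.7009
P₀ = 1.9304/(1+0.1058)^1 + 2.4516/(1+0.1058)^2 + 3.1135/(1+0.1058)^3 + 53.7009/(1+0.1058)^3 = 45.7680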